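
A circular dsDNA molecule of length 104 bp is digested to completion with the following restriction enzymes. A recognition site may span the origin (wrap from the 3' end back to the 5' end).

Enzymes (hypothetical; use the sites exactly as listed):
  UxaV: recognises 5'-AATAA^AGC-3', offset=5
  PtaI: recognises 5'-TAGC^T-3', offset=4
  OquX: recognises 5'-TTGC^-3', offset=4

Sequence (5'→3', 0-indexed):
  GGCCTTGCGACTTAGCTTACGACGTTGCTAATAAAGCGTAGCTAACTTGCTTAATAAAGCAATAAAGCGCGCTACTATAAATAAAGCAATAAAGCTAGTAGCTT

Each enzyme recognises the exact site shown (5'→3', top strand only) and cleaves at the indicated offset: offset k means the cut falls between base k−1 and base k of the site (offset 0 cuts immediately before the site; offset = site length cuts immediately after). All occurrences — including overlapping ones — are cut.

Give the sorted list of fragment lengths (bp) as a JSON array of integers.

Scan for sites:
  UxaV AATAAAGC/5: at [29, 52, 60, 79, 87] ⇒ [34, 57, 65, 84, 92]
  PtaI TAGCT/4: at [12, 38, 98] ⇒ [16, 42, 102]
  OquX TTGC/4: at [4, 24, 46] ⇒ [8, 28, 50]

All cut coordinates (distinct, sorted): [8, 16, 28, 34, 42, 50, 57, 65, 84, 92, 102]

Fragments:
  8→16: 8 bp
  16→28: 12 bp
  28→34: 6 bp
  34→42: 8 bp
  42→50: 8 bp
  50→57: 7 bp
  57→65: 8 bp
  65→84: 19 bp
  84→92: 8 bp
  92→102: 10 bp
  102→8 (wrap): 104-102+8 = 10 bp

[6,7,8,8,8,8,8,10,10,12,19]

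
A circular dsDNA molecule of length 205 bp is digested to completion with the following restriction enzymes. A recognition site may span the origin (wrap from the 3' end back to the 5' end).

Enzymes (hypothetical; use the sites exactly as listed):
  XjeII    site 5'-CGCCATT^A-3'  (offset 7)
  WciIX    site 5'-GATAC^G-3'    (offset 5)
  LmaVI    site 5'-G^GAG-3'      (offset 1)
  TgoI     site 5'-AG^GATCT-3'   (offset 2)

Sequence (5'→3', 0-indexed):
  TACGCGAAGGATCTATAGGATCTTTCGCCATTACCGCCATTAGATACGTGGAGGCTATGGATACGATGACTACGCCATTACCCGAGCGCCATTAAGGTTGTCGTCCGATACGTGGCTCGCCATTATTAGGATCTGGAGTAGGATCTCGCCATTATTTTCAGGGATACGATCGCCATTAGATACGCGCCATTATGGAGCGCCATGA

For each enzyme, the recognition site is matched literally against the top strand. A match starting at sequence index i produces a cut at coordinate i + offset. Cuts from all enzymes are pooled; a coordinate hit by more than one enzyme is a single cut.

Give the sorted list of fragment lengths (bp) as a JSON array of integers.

Site scan:
  XjeII (CGCCATTA, off=7): starts [25, 34, 72, 86, 117, 146, 170, 184] → cuts [32, 41, 79, 93, 124, 153, 177, 191]
  WciIX (GATACG, off=5): starts [42, 59, 106, 162, 178, 203] → cuts [3, 47, 64, 111, 167, 183]
  LmaVI (GGAG, off=1): starts [49, 134, 193] → cuts [50, 135, 194]
  TgoI (AGGATCT, off=2): starts [7, 16, 127, 139] → cuts [9, 18, 129, 141]

All cut coordinates (distinct, sorted): [3, 9, 18, 32, 41, 47, 50, 64, 79, 93, 111, 124, 129, 135, 141, 153, 167, 177, 183, 191, 194]

Fragment lengths:
  3→9: 6 bp
  9→18: 9 bp
  18→32: 14 bp
  32→41: 9 bp
  41→47: 6 bp
  47→50: 3 bp
  50→64: 14 bp
  64→79: 15 bp
  79→93: 14 bp
  93→111: 18 bp
  111→124: 13 bp
  124→129: 5 bp
  129→135: 6 bp
  135→141: 6 bp
  141→153: 12 bp
  153→167: 14 bp
  167→177: 10 bp
  177→183: 6 bp
  183→191: 8 bp
  191→194: 3 bp
  194→3 (wrap): 205-194+3 = 14 bp

[3,3,5,6,6,6,6,6,8,9,9,10,12,13,14,14,14,14,14,15,18]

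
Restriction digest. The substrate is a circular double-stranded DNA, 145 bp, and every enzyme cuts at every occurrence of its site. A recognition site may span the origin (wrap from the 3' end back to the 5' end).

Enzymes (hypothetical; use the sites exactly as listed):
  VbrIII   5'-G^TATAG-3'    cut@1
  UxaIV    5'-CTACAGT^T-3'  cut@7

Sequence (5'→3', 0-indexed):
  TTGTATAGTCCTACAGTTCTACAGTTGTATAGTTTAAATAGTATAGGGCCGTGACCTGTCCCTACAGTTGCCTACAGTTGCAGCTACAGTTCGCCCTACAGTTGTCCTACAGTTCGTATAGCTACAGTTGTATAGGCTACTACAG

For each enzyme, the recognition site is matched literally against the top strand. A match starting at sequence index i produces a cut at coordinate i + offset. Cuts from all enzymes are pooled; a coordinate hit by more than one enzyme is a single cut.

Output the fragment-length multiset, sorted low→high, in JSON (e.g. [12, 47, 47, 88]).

[2,2,2,3,8,10,11,12,12,12,14,14,16,27]

Scan for sites:
  VbrIII (GTATAG, off=1): starts [2, 26, 40, 115, 129] → cuts [3, 27, 41, 116, 130]
  UxaIV (CTACAGTT, off=7): starts [10, 18, 61, 71, 83, 95, 106, 121, 139] → cuts [1, 17, 25, 68, 78, 90, 102, 113, 128]

All cut coordinates (distinct, sorted): [1, 3, 17, 25, 27, 41, 68, 78, 90, 102, 113, 116, 128, 130]

Fragments:
  1→3: 2 bp
  3→17: 14 bp
  17→25: 8 bp
  25→27: 2 bp
  27→41: 14 bp
  41→68: 27 bp
  68→78: 10 bp
  78→90: 12 bp
  90→102: 12 bp
  102→113: 11 bp
  113→116: 3 bp
  116→128: 12 bp
  128→130: 2 bp
  130→1 (wrap): 145-130+1 = 16 bp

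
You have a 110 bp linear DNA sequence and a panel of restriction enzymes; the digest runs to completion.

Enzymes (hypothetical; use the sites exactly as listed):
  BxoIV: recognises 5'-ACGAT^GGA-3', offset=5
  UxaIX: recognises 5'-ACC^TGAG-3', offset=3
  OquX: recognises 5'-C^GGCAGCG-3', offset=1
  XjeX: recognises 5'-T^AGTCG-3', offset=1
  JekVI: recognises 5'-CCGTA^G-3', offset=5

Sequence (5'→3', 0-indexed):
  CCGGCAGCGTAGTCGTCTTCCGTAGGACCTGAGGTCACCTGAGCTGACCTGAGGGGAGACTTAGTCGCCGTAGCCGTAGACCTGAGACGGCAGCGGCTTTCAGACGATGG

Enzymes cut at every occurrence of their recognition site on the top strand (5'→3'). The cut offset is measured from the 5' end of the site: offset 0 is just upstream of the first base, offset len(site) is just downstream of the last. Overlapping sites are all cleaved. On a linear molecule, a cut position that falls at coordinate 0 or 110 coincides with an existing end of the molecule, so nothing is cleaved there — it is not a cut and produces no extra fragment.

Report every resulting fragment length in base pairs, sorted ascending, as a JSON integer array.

[2,4,5,6,6,8,10,10,10,13,14,22]

Site scan:
  BxoIV (ACGATGGA, off=5): no sites
  UxaIX ACCTGAG/3: at [26, 36, 46, 79] ⇒ [29, 39, 49, 82]
  OquX CGGCAGCG/1: at [1, 87] ⇒ [2, 88]
  XjeX TAGTCG/1: at [9, 61] ⇒ [10, 62]
  JekVI CCGTAG/5: at [19, 67, 73] ⇒ [24, 72, 78]

All cut coordinates (distinct, sorted): [2, 10, 24, 29, 39, 49, 62, 72, 78, 82, 88]

Fragments:
  [0,2): 2 bp
  [2,10): 8 bp
  [10,24): 14 bp
  [24,29): 5 bp
  [29,39): 10 bp
  [39,49): 10 bp
  [49,62): 13 bp
  [62,72): 10 bp
  [72,78): 6 bp
  [78,82): 4 bp
  [82,88): 6 bp
  [88,110): 22 bp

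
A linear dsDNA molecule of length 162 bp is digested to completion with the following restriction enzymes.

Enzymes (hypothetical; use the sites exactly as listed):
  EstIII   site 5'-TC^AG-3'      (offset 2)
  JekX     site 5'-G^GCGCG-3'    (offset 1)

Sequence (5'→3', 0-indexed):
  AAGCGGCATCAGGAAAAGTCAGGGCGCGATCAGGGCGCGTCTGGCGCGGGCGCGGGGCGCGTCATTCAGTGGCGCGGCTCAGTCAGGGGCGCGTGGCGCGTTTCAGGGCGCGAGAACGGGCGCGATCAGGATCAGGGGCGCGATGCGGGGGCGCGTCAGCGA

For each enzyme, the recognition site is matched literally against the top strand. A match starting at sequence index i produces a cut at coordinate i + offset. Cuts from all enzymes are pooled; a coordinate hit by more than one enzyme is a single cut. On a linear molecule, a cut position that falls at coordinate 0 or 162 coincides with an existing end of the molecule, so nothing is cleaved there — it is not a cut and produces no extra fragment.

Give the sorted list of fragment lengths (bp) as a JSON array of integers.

Per-enzyme occurrences:
  EstIII (TCAG, off=2): starts [8, 18, 29, 65, 78, 82, 102, 125, 131, 155] → cuts [10, 20, 31, 67, 80, 84, 104, 127, 133, 157]
  JekX (GGCGCG, off=1): starts [22, 33, 42, 48, 55, 70, 87, 94, 106, 118, 136, 149] → cuts [23, 34, 43, 49, 56, 71, 88, 95, 107, 119, 137, 150]

Pooled cuts: [10, 20, 23, 31, 34, 43, 49, 56, 67, 71, 80, 84, 88, 95, 104, 107, 119, 127, 133, 137, 150, 157]

Fragments:
  [0,10): 10 bp
  [10,20): 10 bp
  [20,23): 3 bp
  [23,31): 8 bp
  [31,34): 3 bp
  [34,43): 9 bp
  [43,49): 6 bp
  [49,56): 7 bp
  [56,67): 11 bp
  [67,71): 4 bp
  [71,80): 9 bp
  [80,84): 4 bp
  [84,88): 4 bp
  [88,95): 7 bp
  [95,104): 9 bp
  [104,107): 3 bp
  [107,119): 12 bp
  [119,127): 8 bp
  [127,133): 6 bp
  [133,137): 4 bp
  [137,150): 13 bp
  [150,157): 7 bp
  [157,162): 5 bp

[3,3,3,4,4,4,4,5,6,6,7,7,7,8,8,9,9,9,10,10,11,12,13]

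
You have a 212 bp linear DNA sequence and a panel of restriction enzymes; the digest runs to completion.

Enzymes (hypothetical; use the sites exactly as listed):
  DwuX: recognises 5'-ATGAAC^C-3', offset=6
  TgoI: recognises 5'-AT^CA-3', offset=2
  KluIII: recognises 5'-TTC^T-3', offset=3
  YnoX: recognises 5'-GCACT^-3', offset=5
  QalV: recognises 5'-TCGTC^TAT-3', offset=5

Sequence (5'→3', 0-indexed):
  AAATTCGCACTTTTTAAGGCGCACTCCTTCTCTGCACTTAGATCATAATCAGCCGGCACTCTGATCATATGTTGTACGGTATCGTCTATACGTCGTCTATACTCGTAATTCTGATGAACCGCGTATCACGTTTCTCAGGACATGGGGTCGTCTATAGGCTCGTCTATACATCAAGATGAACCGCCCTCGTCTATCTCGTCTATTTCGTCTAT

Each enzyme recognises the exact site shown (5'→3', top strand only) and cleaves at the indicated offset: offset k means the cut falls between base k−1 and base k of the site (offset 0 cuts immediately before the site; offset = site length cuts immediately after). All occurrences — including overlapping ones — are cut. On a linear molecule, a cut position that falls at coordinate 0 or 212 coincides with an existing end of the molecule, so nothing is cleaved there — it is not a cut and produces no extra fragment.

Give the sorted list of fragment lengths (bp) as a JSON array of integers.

[3,5,5,5,6,7,7,8,8,8,9,9,10,10,11,11,11,12,14,14,18,21]

Per-enzyme occurrences:
  DwuX ATGAACC/6: at [113, 175] ⇒ [119, 181]
  TgoI ATCA/2: at [41, 47, 63, 124, 169] ⇒ [43, 49, 65, 126, 171]
  KluIII TTCT/3: at [27, 108, 131] ⇒ [30, 111, 134]
  YnoX GCACT/5: at [6, 20, 33, 55] ⇒ [11, 25, 38, 60]
  QalV TCGTCTAT/5: at [81, 92, 147, 159, 186, 195, 204] ⇒ [86, 97, 152, 164, 191, 200, 209]

Pooled cuts: [11, 25, 30, 38, 43, 49, 60, 65, 86, 97, 111, 119, 126, 134, 152, 164, 171, 181, 191, 200, 209]

Fragments:
  [0,11): 11 bp
  [11,25): 14 bp
  [25,30): 5 bp
  [30,38): 8 bp
  [38,43): 5 bp
  [43,49): 6 bp
  [49,60): 11 bp
  [60,65): 5 bp
  [65,86): 21 bp
  [86,97): 11 bp
  [97,111): 14 bp
  [111,119): 8 bp
  [119,126): 7 bp
  [126,134): 8 bp
  [134,152): 18 bp
  [152,164): 12 bp
  [164,171): 7 bp
  [171,181): 10 bp
  [181,191): 10 bp
  [191,200): 9 bp
  [200,209): 9 bp
  [209,212): 3 bp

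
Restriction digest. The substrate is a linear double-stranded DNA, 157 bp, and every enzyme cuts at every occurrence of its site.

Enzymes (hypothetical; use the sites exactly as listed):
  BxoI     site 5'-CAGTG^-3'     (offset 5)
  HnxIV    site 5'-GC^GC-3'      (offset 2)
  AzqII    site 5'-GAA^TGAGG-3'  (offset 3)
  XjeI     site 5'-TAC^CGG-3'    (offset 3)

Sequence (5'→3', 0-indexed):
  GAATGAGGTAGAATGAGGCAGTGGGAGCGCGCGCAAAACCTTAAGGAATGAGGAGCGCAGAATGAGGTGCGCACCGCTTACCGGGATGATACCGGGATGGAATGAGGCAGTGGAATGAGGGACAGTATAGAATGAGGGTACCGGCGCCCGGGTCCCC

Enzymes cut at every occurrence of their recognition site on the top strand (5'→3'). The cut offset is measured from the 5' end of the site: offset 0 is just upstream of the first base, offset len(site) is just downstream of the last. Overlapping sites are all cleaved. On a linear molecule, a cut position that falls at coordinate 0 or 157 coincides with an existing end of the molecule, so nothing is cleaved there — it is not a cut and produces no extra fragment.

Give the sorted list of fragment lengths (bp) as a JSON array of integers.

[2,2,3,3,4,5,6,8,8,9,10,10,10,10,11,11,12,16,17]

Scan for sites:
  BxoI (CAGTG, off=5): starts [18, 107] → cuts [23, 112]
  HnxIV (GCGC, off=2): starts [26, 28, 30, 54, 68, 143] → cuts [28, 30, 32, 56, 70, 145]
  AzqII (GAATGAGG, off=3): starts [0, 10, 45, 59, 99, 112, 129] → cuts [3, 13, 48, 62, 102, 115, 132]
  XjeI (TACCGG, off=3): starts [78, 89, 138] → cuts [81, 92, 141]

All cut coordinates (distinct, sorted): [3, 13, 23, 28, 30, 32, 48, 56, 62, 70, 81, 92, 102, 112, 115, 132, 141, 145]

Fragment lengths:
  [0,3): 3 bp
  [3,13): 10 bp
  [13,23): 10 bp
  [23,28): 5 bp
  [28,30): 2 bp
  [30,32): 2 bp
  [32,48): 16 bp
  [48,56): 8 bp
  [56,62): 6 bp
  [62,70): 8 bp
  [70,81): 11 bp
  [81,92): 11 bp
  [92,102): 10 bp
  [102,112): 10 bp
  [112,115): 3 bp
  [115,132): 17 bp
  [132,141): 9 bp
  [141,145): 4 bp
  [145,157): 12 bp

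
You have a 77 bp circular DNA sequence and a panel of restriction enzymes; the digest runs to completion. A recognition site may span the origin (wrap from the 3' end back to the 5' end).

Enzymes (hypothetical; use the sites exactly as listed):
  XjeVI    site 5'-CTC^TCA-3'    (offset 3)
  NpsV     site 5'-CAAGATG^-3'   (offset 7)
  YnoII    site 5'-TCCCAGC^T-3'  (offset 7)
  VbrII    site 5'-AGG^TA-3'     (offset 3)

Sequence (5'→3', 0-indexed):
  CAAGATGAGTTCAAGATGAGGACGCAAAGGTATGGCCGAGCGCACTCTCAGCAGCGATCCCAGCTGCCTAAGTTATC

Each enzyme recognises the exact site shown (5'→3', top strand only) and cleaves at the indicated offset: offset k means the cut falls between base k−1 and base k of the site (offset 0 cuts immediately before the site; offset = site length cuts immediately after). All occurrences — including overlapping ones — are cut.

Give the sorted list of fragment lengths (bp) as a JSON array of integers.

[11,12,17,17,20]

Per-enzyme occurrences:
  XjeVI CTCTCA/3: at [44] ⇒ [47]
  NpsV CAAGATG/7: at [0, 11] ⇒ [7, 18]
  YnoII TCCCAGCT/7: at [57] ⇒ [64]
  VbrII AGGTA/3: at [27] ⇒ [30]

All cut coordinates (distinct, sorted): [7, 18, 30, 47, 64]

Fragment lengths:
  7→18: 11 bp
  18→30: 12 bp
  30→47: 17 bp
  47→64: 17 bp
  64→7 (wrap): 77-64+7 = 20 bp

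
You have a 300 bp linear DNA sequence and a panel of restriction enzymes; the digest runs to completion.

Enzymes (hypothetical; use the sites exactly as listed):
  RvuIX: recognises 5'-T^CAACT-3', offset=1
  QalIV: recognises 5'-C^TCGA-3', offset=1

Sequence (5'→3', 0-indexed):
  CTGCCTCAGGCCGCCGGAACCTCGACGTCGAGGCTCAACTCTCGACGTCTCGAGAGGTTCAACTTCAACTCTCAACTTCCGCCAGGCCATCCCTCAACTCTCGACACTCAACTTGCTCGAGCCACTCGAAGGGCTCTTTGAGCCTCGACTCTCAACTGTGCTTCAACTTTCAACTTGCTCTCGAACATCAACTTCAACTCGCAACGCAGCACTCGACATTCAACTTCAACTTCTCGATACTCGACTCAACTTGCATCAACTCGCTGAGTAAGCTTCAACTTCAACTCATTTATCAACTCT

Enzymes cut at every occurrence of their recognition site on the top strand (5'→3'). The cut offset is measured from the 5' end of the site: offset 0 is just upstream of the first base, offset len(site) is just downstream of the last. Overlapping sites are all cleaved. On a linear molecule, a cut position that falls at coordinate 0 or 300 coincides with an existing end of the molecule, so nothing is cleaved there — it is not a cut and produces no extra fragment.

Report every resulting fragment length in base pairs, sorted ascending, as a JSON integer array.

[6,6,6,6,6,6,6,7,7,7,7,7,8,8,8,8,8,8,9,10,10,10,11,12,14,18,19,19,21,22]

Site scan:
  RvuIX TCAACT/1: at [34, 58, 64, 71, 93, 107, 151, 162, 169, 187, 193, 219, 225, 245, 255, 274, 280, 292] ⇒ [35, 59, 65, 72, 94, 108, 152, 163, 170, 188, 194, 220, 226, 246, 256, 275, 281, 293]
  QalIV CTCGA/1: at [20, 40, 48, 99, 115, 124, 143, 179, 211, 232, 239] ⇒ [21, 41, 49, 100, 116, 125, 144, 180, 212, 233, 240]

Pooled cuts: [21, 35, 41, 49, 59, 65, 72, 94, 100, 108, 116, 125, 144, 152, 163, 170, 180, 188, 194, 212, 220, 226, 233, 240, 246, 256, 275, 281, 293]

Fragments:
  [0,21): 21 bp
  [21,35): 14 bp
  [35,41): 6 bp
  [41,49): 8 bp
  [49,59): 10 bp
  [59,65): 6 bp
  [65,72): 7 bp
  [72,94): 22 bp
  [94,100): 6 bp
  [100,108): 8 bp
  [108,116): 8 bp
  [116,125): 9 bp
  [125,144): 19 bp
  [144,152): 8 bp
  [152,163): 11 bp
  [163,170): 7 bp
  [170,180): 10 bp
  [180,188): 8 bp
  [188,194): 6 bp
  [194,212): 18 bp
  [212,220): 8 bp
  [220,226): 6 bp
  [226,233): 7 bp
  [233,240): 7 bp
  [240,246): 6 bp
  [246,256): 10 bp
  [256,275): 19 bp
  [275,281): 6 bp
  [281,293): 12 bp
  [293,300): 7 bp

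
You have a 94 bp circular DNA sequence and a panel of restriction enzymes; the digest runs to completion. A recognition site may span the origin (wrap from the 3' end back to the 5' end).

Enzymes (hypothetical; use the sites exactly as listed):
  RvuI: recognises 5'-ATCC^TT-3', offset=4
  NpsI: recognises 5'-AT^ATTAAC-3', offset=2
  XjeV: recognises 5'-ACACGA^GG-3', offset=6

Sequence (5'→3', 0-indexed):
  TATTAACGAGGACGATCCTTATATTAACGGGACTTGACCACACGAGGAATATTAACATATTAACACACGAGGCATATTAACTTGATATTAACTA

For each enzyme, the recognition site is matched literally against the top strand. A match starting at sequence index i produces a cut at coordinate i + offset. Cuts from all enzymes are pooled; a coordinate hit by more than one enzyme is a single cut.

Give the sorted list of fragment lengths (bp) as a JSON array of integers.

[4,5,5,8,9,11,12,17,23]

Per-enzyme occurrences:
  RvuI ATCCTT/4: at [14] ⇒ [18]
  NpsI ATATTAAC/2: at [20, 48, 56, 73, 84, 93] ⇒ [1, 22, 50, 58, 75, 86]
  XjeV ACACGAGG/6: at [39, 64] ⇒ [45, 70]

Pooled cuts: [1, 18, 22, 45, 50, 58, 70, 75, 86]

Fragments:
  1→18: 17 bp
  18→22: 4 bp
  22→45: 23 bp
  45→50: 5 bp
  50→58: 8 bp
  58→70: 12 bp
  70→75: 5 bp
  75→86: 11 bp
  86→1 (wrap): 94-86+1 = 9 bp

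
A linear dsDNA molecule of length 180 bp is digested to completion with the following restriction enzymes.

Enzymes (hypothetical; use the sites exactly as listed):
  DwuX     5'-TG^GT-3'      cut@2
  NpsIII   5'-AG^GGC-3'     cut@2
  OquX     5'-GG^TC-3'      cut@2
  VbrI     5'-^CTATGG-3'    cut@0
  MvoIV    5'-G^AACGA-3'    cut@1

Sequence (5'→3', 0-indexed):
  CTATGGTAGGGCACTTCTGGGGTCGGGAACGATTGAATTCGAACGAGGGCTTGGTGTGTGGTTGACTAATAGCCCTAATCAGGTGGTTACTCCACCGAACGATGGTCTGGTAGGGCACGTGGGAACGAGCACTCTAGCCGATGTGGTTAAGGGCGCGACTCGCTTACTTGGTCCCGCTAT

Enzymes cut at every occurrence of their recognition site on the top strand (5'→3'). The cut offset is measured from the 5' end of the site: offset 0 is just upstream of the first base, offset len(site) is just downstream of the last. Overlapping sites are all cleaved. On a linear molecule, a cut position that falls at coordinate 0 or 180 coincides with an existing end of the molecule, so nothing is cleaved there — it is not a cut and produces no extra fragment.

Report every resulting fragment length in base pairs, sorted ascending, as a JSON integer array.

Per-enzyme occurrences:
  DwuX TGGT/2: at [3, 51, 58, 83, 102, 107, 143, 168] ⇒ [5, 53, 60, 85, 104, 109, 145, 170]
  NpsIII AGGGC/2: at [7, 45, 111, 149] ⇒ [9, 47, 113, 151]
  OquX GGTC/2: at [20, 103, 169] ⇒ [22, 105, 171]
  VbrI CTATGG/0: at [0] ⇒ [] (position 0 is a terminus of the linear molecule — no cut)
  MvoIV GAACGA/1: at [26, 40, 96, 122] ⇒ [27, 41, 97, 123]

Pooled cuts: [5, 9, 22, 27, 41, 47, 53, 60, 85, 97, 104, 105, 109, 113, 123, 145, 151, 170, 171]

Fragments:
  [0,5): 5 bp
  [5,9): 4 bp
  [9,22): 13 bp
  [22,27): 5 bp
  [27,41): 14 bp
  [41,47): 6 bp
  [47,53): 6 bp
  [53,60): 7 bp
  [60,85): 25 bp
  [85,97): 12 bp
  [97,104): 7 bp
  [104,105): 1 bp
  [105,109): 4 bp
  [109,113): 4 bp
  [113,123): 10 bp
  [123,145): 22 bp
  [145,151): 6 bp
  [151,170): 19 bp
  [170,171): 1 bp
  [171,180): 9 bp

[1,1,4,4,4,5,5,6,6,6,7,7,9,10,12,13,14,19,22,25]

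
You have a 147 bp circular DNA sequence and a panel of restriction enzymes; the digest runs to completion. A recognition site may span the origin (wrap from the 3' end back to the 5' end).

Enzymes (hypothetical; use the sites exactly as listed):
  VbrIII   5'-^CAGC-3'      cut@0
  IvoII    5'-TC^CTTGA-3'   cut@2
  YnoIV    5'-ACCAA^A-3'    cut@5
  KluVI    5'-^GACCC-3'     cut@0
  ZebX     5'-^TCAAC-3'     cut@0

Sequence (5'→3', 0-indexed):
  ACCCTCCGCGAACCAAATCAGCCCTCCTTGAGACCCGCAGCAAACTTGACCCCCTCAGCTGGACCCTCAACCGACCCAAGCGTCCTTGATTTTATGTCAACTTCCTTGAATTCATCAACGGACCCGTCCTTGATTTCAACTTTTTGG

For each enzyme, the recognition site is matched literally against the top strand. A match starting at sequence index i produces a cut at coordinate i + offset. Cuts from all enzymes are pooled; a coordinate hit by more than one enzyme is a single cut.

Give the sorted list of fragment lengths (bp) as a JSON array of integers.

[2,5,5,6,6,6,6,7,8,8,8,8,10,10,11,12,12,17]

Site scan:
  VbrIII CAGC/0: at [18, 37, 55] ⇒ [18, 37, 55]
  IvoII TCCTTGA/2: at [24, 82, 102, 126] ⇒ [26, 84, 104, 128]
  YnoIV ACCAAA/5: at [11] ⇒ [16]
  KluVI GACCC/0: at [31, 47, 61, 72, 120, 146] ⇒ [31, 47, 61, 72, 120, 146]
  ZebX TCAAC/0: at [66, 96, 114, 135] ⇒ [66, 96, 114, 135]

All cut coordinates (distinct, sorted): [16, 18, 26, 31, 37, 47, 55, 61, 66, 72, 84, 96, 104, 114, 120, 128, 135, 146]

Fragment lengths:
  16→18: 2 bp
  18→26: 8 bp
  26→31: 5 bp
  31→37: 6 bp
  37→47: 10 bp
  47→55: 8 bp
  55→61: 6 bp
  61→66: 5 bp
  66→72: 6 bp
  72→84: 12 bp
  84→96: 12 bp
  96→104: 8 bp
  104→114: 10 bp
  114→120: 6 bp
  120→128: 8 bp
  128→135: 7 bp
  135→146: 11 bp
  146→16 (wrap): 147-146+16 = 17 bp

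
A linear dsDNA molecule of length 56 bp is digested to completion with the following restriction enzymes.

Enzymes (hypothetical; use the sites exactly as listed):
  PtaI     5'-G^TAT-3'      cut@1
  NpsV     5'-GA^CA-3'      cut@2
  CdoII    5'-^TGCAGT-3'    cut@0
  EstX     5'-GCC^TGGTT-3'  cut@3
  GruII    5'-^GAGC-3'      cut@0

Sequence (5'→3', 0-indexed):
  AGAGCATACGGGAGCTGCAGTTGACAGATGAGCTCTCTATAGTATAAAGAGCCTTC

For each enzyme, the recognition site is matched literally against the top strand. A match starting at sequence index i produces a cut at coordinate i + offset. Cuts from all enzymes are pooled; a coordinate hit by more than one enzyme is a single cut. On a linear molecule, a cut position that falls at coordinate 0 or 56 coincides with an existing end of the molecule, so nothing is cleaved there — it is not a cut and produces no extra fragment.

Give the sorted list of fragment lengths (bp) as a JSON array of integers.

Site scan:
  PtaI GTAT/1: at [41] ⇒ [42]
  NpsV GACA/2: at [22] ⇒ [24]
  CdoII TGCAGT/0: at [15] ⇒ [15]
  EstX (GCCTGGTT, off=3): no sites
  GruII GAGC/0: at [1, 11, 29, 48] ⇒ [1, 11, 29, 48]

Pooled cuts: [1, 11, 15, 24, 29, 42, 48]

Fragments:
  [0,1): 1 bp
  [1,11): 10 bp
  [11,15): 4 bp
  [15,24): 9 bp
  [24,29): 5 bp
  [29,42): 13 bp
  [42,48): 6 bp
  [48,56): 8 bp

[1,4,5,6,8,9,10,13]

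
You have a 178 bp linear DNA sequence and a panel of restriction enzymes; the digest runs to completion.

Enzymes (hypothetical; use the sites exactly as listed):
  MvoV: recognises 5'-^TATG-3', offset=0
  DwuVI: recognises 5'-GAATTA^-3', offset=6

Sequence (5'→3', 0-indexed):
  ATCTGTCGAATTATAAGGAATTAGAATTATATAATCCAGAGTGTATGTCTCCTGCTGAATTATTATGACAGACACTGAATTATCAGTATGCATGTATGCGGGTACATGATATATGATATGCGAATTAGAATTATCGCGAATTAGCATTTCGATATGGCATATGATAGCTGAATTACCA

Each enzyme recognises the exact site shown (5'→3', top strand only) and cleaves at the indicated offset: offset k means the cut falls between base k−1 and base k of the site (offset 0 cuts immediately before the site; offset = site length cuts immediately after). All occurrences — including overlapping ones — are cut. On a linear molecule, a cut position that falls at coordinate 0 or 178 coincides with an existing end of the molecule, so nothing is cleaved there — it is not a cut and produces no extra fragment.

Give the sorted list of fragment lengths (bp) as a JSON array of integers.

Site scan:
  MvoV (TATG, off=0): starts [43, 63, 86, 94, 111, 116, 152, 159] → cuts [43, 63, 86, 94, 111, 116, 152, 159]
  DwuVI (GAATTA, off=6): starts [7, 17, 23, 56, 76, 121, 127, 137, 169] → cuts [13, 23, 29, 62, 82, 127, 133, 143, 175]

Pooled cuts: [13, 23, 29, 43, 62, 63, 82, 86, 94, 111, 116, 127, 133, 143, 152, 159, 175]

Fragment lengths:
  [0,13): 13 bp
  [13,23): 10 bp
  [23,29): 6 bp
  [29,43): 14 bp
  [43,62): 19 bp
  [62,63): 1 bp
  [63,82): 19 bp
  [82,86): 4 bp
  [86,94): 8 bp
  [94,111): 17 bp
  [111,116): 5 bp
  [116,127): 11 bp
  [127,133): 6 bp
  [133,143): 10 bp
  [143,152): 9 bp
  [152,159): 7 bp
  [159,175): 16 bp
  [175,178): 3 bp

[1,3,4,5,6,6,7,8,9,10,10,11,13,14,16,17,19,19]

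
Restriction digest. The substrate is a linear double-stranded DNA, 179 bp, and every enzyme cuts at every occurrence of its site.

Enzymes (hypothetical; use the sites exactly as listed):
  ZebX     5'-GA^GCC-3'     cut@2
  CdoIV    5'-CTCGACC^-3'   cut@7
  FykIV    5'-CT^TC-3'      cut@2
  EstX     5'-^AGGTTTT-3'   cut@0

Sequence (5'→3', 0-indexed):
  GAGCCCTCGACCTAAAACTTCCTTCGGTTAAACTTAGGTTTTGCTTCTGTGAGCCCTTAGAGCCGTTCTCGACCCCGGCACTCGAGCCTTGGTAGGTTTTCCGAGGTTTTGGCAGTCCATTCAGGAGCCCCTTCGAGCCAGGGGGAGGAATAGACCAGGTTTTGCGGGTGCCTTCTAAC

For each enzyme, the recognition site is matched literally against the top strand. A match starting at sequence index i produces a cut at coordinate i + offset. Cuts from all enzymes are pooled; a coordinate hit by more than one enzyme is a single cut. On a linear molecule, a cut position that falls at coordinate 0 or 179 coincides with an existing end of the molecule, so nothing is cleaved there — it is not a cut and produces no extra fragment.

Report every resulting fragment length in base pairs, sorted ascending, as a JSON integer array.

[2,4,4,6,6,7,7,8,9,10,10,10,11,12,13,17,20,23]

Scan for sites:
  ZebX GAGCC/2: at [0, 50, 59, 83, 124, 134] ⇒ [2, 52, 61, 85, 126, 136]
  CdoIV CTCGACC/7: at [5, 67] ⇒ [12, 74]
  FykIV CTTC/2: at [17, 21, 43, 130, 171] ⇒ [19, 23, 45, 132, 173]
  EstX AGGTTTT/0: at [35, 93, 103, 156] ⇒ [35, 93, 103, 156]

All cut coordinates (distinct, sorted): [2, 12, 19, 23, 35, 45, 52, 61, 74, 85, 93, 103, 126, 132, 136, 156, 173]

Fragment lengths:
  [0,2): 2 bp
  [2,12): 10 bp
  [12,19): 7 bp
  [19,23): 4 bp
  [23,35): 12 bp
  [35,45): 10 bp
  [45,52): 7 bp
  [52,61): 9 bp
  [61,74): 13 bp
  [74,85): 11 bp
  [85,93): 8 bp
  [93,103): 10 bp
  [103,126): 23 bp
  [126,132): 6 bp
  [132,136): 4 bp
  [136,156): 20 bp
  [156,173): 17 bp
  [173,179): 6 bp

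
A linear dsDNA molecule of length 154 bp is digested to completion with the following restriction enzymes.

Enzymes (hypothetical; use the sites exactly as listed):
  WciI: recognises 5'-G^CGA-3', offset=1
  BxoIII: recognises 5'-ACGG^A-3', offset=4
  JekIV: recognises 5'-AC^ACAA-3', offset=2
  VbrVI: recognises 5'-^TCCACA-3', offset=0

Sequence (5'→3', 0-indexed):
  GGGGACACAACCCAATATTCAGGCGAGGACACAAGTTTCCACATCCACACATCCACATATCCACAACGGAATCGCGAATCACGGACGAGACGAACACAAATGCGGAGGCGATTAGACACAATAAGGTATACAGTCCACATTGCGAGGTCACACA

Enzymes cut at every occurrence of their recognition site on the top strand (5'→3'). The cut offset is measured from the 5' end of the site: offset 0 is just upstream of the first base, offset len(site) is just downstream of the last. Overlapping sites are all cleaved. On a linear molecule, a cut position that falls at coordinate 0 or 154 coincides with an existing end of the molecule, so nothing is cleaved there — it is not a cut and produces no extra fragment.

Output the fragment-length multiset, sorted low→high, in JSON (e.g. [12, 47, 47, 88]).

Scan for sites:
  WciI GCGA/1: at [22, 73, 107, 141] ⇒ [23, 74, 108, 142]
  BxoIII ACGGA/4: at [65, 80] ⇒ [69, 84]
  JekIV ACACAA/2: at [4, 28, 93, 115] ⇒ [6, 30, 95, 117]
  VbrVI TCCACA/0: at [37, 43, 51, 59, 133] ⇒ [37, 43, 51, 59, 133]

Pooled cuts: [6, 23, 30, 37, 43, 51, 59, 69, 74, 84, 95, 108, 117, 133, 142]

Fragments:
  [0,6): 6 bp
  [6,23): 17 bp
  [23,30): 7 bp
  [30,37): 7 bp
  [37,43): 6 bp
  [43,51): 8 bp
  [51,59): 8 bp
  [59,69): 10 bp
  [69,74): 5 bp
  [74,84): 10 bp
  [84,95): 11 bp
  [95,108): 13 bp
  [108,117): 9 bp
  [117,133): 16 bp
  [133,142): 9 bp
  [142,154): 12 bp

[5,6,6,7,7,8,8,9,9,10,10,11,12,13,16,17]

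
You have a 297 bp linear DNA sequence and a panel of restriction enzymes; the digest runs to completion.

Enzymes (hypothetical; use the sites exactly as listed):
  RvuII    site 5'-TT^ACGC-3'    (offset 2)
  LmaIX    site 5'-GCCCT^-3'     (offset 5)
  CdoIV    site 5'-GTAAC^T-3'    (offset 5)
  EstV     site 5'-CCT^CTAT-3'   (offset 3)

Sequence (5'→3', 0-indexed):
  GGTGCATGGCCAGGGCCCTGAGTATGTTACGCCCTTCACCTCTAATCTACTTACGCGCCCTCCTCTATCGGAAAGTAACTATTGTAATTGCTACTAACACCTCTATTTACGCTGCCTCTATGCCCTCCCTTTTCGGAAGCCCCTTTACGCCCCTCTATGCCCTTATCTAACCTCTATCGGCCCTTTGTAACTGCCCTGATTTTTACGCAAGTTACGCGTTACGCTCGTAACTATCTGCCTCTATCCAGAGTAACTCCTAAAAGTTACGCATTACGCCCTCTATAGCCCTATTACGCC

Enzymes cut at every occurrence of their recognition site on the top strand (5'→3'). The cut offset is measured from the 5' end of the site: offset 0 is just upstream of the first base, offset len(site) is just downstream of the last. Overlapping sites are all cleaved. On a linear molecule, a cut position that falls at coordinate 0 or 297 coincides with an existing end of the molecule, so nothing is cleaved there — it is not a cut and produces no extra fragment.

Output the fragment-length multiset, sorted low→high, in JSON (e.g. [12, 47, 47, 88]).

[3,3,5,6,6,7,7,7,7,7,7,8,9,9,9,9,9,9,9,10,10,11,11,11,14,15,17,19,20,23]

Scan for sites:
  RvuII TTACGC/2: at [26, 50, 106, 144, 202, 211, 218, 263, 270, 290] ⇒ [28, 52, 108, 146, 204, 213, 220, 265, 272, 292]
  LmaIX GCCCT/5: at [14, 30, 56, 121, 158, 179, 192, 274, 284] ⇒ [19, 35, 61, 126, 163, 184, 197, 279, 289]
  CdoIV GTAACT/5: at [74, 186, 226, 249] ⇒ [79, 191, 231, 254]
  EstV CCTCTAT/3: at [61, 99, 114, 151, 170, 237, 276] ⇒ [64, 102, 117, 154, 173, 240, 279]

Pooled cuts: [19, 28, 35, 52, 61, 64, 79, 102, 108, 117, 126, 146, 154, 163, 173, 184, 191, 197, 204, 213, 220, 231, 240, 254, 265, 272, 279, 289, 292]

Fragment lengths:
  [0,19): 19 bp
  [19,28): 9 bp
  [28,35): 7 bp
  [35,52): 17 bp
  [52,61): 9 bp
  [61,64): 3 bp
  [64,79): 15 bp
  [79,102): 23 bp
  [102,108): 6 bp
  [108,117): 9 bp
  [117,126): 9 bp
  [126,146): 20 bp
  [146,154): 8 bp
  [154,163): 9 bp
  [163,173): 10 bp
  [173,184): 11 bp
  [184,191): 7 bp
  [191,197): 6 bp
  [197,204): 7 bp
  [204,213): 9 bp
  [213,220): 7 bp
  [220,231): 11 bp
  [231,240): 9 bp
  [240,254): 14 bp
  [254,265): 11 bp
  [265,272): 7 bp
  [272,279): 7 bp
  [279,289): 10 bp
  [289,292): 3 bp
  [292,297): 5 bp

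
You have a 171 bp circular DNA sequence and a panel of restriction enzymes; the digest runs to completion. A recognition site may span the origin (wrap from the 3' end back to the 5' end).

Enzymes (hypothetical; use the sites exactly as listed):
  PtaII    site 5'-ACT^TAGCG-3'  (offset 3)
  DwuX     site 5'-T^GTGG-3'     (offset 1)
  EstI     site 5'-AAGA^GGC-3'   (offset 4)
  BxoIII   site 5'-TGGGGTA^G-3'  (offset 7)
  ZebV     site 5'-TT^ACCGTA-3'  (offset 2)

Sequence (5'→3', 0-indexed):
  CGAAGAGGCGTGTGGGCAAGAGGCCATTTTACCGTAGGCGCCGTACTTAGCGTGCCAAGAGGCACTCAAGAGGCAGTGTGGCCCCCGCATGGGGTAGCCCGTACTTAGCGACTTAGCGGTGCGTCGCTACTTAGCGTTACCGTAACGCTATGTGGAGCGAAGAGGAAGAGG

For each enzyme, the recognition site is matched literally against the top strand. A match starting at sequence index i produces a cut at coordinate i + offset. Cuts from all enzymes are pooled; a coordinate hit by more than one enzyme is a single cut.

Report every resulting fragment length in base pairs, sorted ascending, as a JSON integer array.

Per-enzyme occurrences:
  PtaII (ACTTAGCG, off=3): starts [44, 102, 110, 128] → cuts [47, 105, 113, 131]
  DwuX (TGTGG, off=1): starts [10, 76, 150] → cuts [11, 77, 151]
  EstI (AAGAGGC, off=4): starts [2, 17, 56, 67, 165] → cuts [6, 21, 60, 71, 169]
  BxoIII (TGGGGTAG, off=7): starts [89] → cuts [96]
  ZebV (TTACCGTA, off=2): starts [28, 136] → cuts [30, 138]

All cut coordinates (distinct, sorted): [6, 11, 21, 30, 47, 60, 71, 77, 96, 105, 113, 131, 138, 151, 169]

Fragments:
  6→11: 5 bp
  11→21: 10 bp
  21→30: 9 bp
  30→47: 17 bp
  47→60: 13 bp
  60→71: 11 bp
  71→77: 6 bp
  77→96: 19 bp
  96→105: 9 bp
  105→113: 8 bp
  113→131: 18 bp
  131→138: 7 bp
  138→151: 13 bp
  151→169: 18 bp
  169→6 (wrap): 171-169+6 = 8 bp

[5,6,7,8,8,9,9,10,11,13,13,17,18,18,19]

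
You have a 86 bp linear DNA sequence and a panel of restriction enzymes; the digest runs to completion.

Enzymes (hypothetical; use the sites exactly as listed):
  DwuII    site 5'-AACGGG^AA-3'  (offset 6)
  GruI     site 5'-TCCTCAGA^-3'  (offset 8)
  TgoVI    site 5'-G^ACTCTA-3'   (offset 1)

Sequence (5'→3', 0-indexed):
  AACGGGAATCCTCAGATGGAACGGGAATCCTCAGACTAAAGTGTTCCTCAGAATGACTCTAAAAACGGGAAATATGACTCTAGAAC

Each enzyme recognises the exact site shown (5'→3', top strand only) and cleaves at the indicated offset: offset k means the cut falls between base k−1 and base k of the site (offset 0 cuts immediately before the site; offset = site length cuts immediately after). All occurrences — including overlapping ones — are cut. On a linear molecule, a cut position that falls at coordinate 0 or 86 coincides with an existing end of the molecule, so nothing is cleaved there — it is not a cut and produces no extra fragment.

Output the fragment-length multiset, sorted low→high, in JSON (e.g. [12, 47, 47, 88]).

Site scan:
  DwuII AACGGGAA/6: at [0, 19, 63] ⇒ [6, 25, 69]
  GruI TCCTCAGA/8: at [8, 27, 44] ⇒ [16, 35, 52]
  TgoVI GACTCTA/1: at [54, 75] ⇒ [55, 76]

All cut coordinates (distinct, sorted): [6, 16, 25, 35, 52, 55, 69, 76]

Fragments:
  [0,6): 6 bp
  [6,16): 10 bp
  [16,25): 9 bp
  [25,35): 10 bp
  [35,52): 17 bp
  [52,55): 3 bp
  [55,69): 14 bp
  [69,76): 7 bp
  [76,86): 10 bp

[3,6,7,9,10,10,10,14,17]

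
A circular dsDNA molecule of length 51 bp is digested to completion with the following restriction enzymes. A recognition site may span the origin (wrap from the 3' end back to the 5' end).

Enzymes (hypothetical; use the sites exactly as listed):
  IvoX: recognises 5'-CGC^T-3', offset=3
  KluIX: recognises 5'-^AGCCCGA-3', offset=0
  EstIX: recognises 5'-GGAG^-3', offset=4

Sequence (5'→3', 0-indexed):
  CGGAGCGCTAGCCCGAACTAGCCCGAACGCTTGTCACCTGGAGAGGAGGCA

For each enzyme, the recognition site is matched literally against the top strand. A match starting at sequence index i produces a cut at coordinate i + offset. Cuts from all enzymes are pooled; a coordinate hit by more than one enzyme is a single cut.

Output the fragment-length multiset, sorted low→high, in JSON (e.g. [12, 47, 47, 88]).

Scan for sites:
  IvoX CGCT/3: at [5, 27] ⇒ [8, 30]
  KluIX AGCCCGA/0: at [9, 19] ⇒ [9, 19]
  EstIX GGAG/4: at [1, 39, 44] ⇒ [5, 43, 48]

Pooled cuts: [5, 8, 9, 19, 30, 43, 48]

Fragments:
  5→8: 3 bp
  8→9: 1 bp
  9→19: 10 bp
  19→30: 11 bp
  30→43: 13 bp
  43→48: 5 bp
  48→5 (wrap): 51-48+5 = 8 bp

[1,3,5,8,10,11,13]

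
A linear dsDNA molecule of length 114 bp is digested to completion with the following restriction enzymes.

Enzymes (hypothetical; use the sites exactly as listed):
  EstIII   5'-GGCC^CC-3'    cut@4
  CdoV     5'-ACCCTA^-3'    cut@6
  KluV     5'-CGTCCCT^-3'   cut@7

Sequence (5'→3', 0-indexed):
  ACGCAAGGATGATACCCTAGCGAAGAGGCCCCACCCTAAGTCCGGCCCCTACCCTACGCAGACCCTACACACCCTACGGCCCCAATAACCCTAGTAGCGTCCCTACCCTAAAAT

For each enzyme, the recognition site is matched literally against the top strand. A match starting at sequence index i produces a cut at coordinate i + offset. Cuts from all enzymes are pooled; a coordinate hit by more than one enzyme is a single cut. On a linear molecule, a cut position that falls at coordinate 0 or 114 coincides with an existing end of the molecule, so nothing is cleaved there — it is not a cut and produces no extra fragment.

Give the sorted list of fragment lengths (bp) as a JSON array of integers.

Scan for sites:
  EstIII GGCCCC/4: at [26, 43, 77] ⇒ [30, 47, 81]
  CdoV ACCCTA/6: at [13, 32, 50, 61, 70, 87, 104] ⇒ [19, 38, 56, 67, 76, 93, 110]
  KluV CGTCCCT/7: at [97] ⇒ [104]

All cut coordinates (distinct, sorted): [19, 30, 38, 47, 56, 67, 76, 81, 93, 104, 110]

Fragment lengths:
  [0,19): 19 bp
  [19,30): 11 bp
  [30,38): 8 bp
  [38,47): 9 bp
  [47,56): 9 bp
  [56,67): 11 bp
  [67,76): 9 bp
  [76,81): 5 bp
  [81,93): 12 bp
  [93,104): 11 bp
  [104,110): 6 bp
  [110,114): 4 bp

[4,5,6,8,9,9,9,11,11,11,12,19]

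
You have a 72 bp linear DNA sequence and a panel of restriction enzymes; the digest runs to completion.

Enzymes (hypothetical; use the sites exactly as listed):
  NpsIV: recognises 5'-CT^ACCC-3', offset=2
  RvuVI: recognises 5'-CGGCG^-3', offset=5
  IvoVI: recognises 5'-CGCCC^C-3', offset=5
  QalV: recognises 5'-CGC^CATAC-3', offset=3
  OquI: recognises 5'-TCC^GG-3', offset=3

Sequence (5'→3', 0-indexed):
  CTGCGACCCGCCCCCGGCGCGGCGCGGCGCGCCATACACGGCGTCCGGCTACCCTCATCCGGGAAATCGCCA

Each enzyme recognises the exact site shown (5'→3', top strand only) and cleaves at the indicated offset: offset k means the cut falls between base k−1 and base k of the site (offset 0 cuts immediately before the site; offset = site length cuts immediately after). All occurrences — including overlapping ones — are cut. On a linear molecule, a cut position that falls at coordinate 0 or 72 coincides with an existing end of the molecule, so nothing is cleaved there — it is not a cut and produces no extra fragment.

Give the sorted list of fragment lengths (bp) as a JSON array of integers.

[3,3,4,5,5,6,10,11,12,13]

Scan for sites:
  NpsIV CTACCC/2: at [48] ⇒ [50]
  RvuVI CGGCG/5: at [14, 19, 24, 38] ⇒ [19, 24, 29, 43]
  IvoVI CGCCCC/5: at [8] ⇒ [13]
  QalV CGCCATAC/3: at [29] ⇒ [32]
  OquI TCCGG/3: at [43, 57] ⇒ [46, 60]

Pooled cuts: [13, 19, 24, 29, 32, 43, 46, 50, 60]

Fragments:
  [0,13): 13 bp
  [13,19): 6 bp
  [19,24): 5 bp
  [24,29): 5 bp
  [29,32): 3 bp
  [32,43): 11 bp
  [43,46): 3 bp
  [46,50): 4 bp
  [50,60): 10 bp
  [60,72): 12 bp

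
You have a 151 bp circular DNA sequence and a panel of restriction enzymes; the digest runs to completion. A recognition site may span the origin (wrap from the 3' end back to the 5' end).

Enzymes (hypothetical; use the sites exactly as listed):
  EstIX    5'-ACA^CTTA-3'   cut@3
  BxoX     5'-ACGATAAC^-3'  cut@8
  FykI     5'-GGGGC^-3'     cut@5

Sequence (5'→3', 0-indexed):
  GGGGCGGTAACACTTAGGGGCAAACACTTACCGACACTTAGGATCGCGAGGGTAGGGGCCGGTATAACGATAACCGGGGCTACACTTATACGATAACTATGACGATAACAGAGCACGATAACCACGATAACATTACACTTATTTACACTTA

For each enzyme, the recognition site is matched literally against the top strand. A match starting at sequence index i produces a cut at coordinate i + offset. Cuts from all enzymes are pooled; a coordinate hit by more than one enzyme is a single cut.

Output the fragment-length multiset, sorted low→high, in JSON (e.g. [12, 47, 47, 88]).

[4,5,6,6,7,9,9,9,10,10,12,13,13,15,23]

Per-enzyme occurrences:
  EstIX ACACTTA/3: at [9, 23, 33, 81, 134, 144] ⇒ [12, 26, 36, 84, 137, 147]
  BxoX ACGATAAC/8: at [66, 89, 101, 114, 123] ⇒ [74, 97, 109, 122, 131]
  FykI GGGGC/5: at [0, 16, 54, 75] ⇒ [5, 21, 59, 80]

All cut coordinates (distinct, sorted): [5, 12, 21, 26, 36, 59, 74, 80, 84, 97, 109, 122, 131, 137, 147]

Fragment lengths:
  5→12: 7 bp
  12→21: 9 bp
  21→26: 5 bp
  26→36: 10 bp
  36→59: 23 bp
  59→74: 15 bp
  74→80: 6 bp
  80→84: 4 bp
  84→97: 13 bp
  97→109: 12 bp
  109→122: 13 bp
  122→131: 9 bp
  131→137: 6 bp
  137→147: 10 bp
  147→5 (wrap): 151-147+5 = 9 bp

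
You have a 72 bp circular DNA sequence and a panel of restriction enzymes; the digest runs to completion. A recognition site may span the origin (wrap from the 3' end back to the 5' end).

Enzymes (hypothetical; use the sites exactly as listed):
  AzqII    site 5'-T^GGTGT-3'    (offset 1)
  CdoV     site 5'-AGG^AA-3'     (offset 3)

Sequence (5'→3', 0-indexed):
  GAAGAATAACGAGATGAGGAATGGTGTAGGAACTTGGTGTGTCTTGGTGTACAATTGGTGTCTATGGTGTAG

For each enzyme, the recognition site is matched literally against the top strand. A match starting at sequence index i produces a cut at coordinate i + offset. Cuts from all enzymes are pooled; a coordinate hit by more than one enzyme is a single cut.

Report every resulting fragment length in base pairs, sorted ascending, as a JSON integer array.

Per-enzyme occurrences:
  AzqII (TGGTGT, off=1): starts [21, 34, 44, 55, 64] → cuts [22, 35, 45, 56, 65]
  CdoV (AGGAA, off=3): starts [16, 27, 70] → cuts [1, 19, 30]

Pooled cuts: [1, 19, 22, 30, 35, 45, 56, 65]

Fragments:
  1→19: 18 bp
  19→22: 3 bp
  22→30: 8 bp
  30→35: 5 bp
  35→45: 10 bp
  45→56: 11 bp
  56→65: 9 bp
  65→1 (wrap): 72-65+1 = 8 bp

[3,5,8,8,9,10,11,18]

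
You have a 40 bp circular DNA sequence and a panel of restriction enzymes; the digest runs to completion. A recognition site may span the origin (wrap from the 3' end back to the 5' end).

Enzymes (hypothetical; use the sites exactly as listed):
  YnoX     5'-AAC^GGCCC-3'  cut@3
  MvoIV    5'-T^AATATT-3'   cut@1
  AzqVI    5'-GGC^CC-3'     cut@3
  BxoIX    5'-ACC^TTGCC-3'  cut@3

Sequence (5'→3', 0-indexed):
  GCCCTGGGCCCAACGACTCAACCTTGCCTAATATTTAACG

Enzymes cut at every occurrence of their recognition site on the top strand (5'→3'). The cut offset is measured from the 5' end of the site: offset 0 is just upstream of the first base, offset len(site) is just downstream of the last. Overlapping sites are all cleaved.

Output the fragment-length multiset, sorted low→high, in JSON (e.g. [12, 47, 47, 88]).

[3,6,7,10,14]

Site scan:
  YnoX AACGGCCC/3: at [36] ⇒ [39]
  MvoIV TAATATT/1: at [28] ⇒ [29]
  AzqVI GGCCC/3: at [6, 39] ⇒ [2, 9]
  BxoIX ACCTTGCC/3: at [20] ⇒ [23]

Pooled cuts: [2, 9, 23, 29, 39]

Fragment lengths:
  2→9: 7 bp
  9→23: 14 bp
  23→29: 6 bp
  29→39: 10 bp
  39→2 (wrap): 40-39+2 = 3 bp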